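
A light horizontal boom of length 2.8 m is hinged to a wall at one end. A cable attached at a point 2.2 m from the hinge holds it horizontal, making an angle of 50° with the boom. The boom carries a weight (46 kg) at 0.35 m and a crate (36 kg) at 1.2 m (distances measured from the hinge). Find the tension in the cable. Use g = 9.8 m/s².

T ≈ 345 N

Taking torques about the hinge:
Weight: 46 × 9.8 = 450.8 N down at 0.35 m → arm 0.35 m, τ = 450.8 × 0.35 = 157.8 N·m clockwise.
Crate: 36 × 9.8 = 352.8 N down at 1.2 m → arm 1.2 m, τ = 352.8 × 1.2 = 423.4 N·m clockwise.
Total clockwise load moment = 581.2 N·m.
The cable tension T acts at 2.2 m; only its component perpendicular to the boom, T sinθ, produces torque. sin 50° = 0.766.
For rotational equilibrium, T × 2.2 × 0.766 = 581.2, so T = 581.2 / 1.685 = 345 N.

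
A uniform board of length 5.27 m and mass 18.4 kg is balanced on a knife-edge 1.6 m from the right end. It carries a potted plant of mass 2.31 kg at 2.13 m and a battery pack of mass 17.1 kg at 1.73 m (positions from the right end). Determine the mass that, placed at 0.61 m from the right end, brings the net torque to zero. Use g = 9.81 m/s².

Taking torques about the knife-edge (at 1.6 m from the right end):
Beam weight: 18.4 × 9.81 = 180.5 N down at 2.635 m → arm 1.035 m, τ = 180.5 × 1.035 = 186.8 N·m counterclockwise.
Potted plant: 2.31 × 9.81 = 22.66 N down at 2.13 m → arm 0.53 m, τ = 22.66 × 0.53 = 12.01 N·m counterclockwise.
Battery pack: 17.1 × 9.81 = 167.8 N down at 1.73 m → arm 0.13 m, τ = 167.8 × 0.13 = 21.81 N·m counterclockwise.
Net moment of known loads = 220.6 N·m counterclockwise.
An unknown mass m at 0.61 m has arm 0.99 m; its moment is m·g·0.99 clockwise.
For rotational equilibrium, m × 9.81 × 0.99 = 220.6, so m = 220.6 / (9.81 × 0.99) = 22.7 kg.

m ≈ 22.7 kg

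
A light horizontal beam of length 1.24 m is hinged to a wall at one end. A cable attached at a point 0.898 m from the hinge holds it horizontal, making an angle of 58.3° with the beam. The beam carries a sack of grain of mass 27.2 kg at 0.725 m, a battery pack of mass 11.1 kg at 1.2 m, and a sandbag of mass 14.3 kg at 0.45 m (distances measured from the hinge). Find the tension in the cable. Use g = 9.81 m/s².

T ≈ 507 N

About the hinge:
Sack of grain: 27.2 × 9.81 = 266.8 N down at 0.725 m → arm 0.725 m, τ = 266.8 × 0.725 = 193.4 N·m clockwise.
Battery pack: 11.1 × 9.81 = 108.9 N down at 1.2 m → arm 1.2 m, τ = 108.9 × 1.2 = 130.7 N·m clockwise.
Sandbag: 14.3 × 9.81 = 140.3 N down at 0.45 m → arm 0.45 m, τ = 140.3 × 0.45 = 63.14 N·m clockwise.
Total clockwise load moment = 387.2 N·m.
The cable tension T acts at 0.898 m; only its component perpendicular to the beam, T sinθ, produces torque. sin 58.3° = 0.8508.
Στ = 0 ⇒ T × 0.898 × 0.8508 = 387.2 ⇒ T = 387.2 / 0.764 = 507 N.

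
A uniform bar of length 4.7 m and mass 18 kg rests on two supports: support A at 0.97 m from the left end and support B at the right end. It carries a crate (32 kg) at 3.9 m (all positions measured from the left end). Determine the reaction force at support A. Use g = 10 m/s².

Sum moments about support B (its reaction then has zero moment arm).
Beam weight: 18 × 10 = 180 N down at 2.35 m → arm 2.35 m, τ = 180 × 2.35 = 423 N·m counterclockwise.
Crate: 32 × 10 = 320 N down at 3.9 m → arm 0.8 m, τ = 320 × 0.8 = 256 N·m counterclockwise.
Net load moment about support B = 679 N·m counterclockwise.
Reaction R at support A is upward at 0.97 m, arm 3.73 m → moment R × 3.73 clockwise.
Στ = 0 ⇒ R × 3.73 = 679 ⇒ R = 182 N.

R_A ≈ 182 N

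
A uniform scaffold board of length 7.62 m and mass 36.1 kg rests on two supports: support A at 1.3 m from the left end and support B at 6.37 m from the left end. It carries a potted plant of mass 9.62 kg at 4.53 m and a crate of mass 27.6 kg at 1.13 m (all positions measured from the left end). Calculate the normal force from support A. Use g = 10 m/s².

Take moments about support B.
Beam weight: 36.1 × 10 = 361 N down at 3.81 m → arm 2.56 m, τ = 361 × 2.56 = 924.2 N·m counterclockwise.
Potted plant: 9.62 × 10 = 96.2 N down at 4.53 m → arm 1.84 m, τ = 96.2 × 1.84 = 177 N·m counterclockwise.
Crate: 27.6 × 10 = 276 N down at 1.13 m → arm 5.24 m, τ = 276 × 5.24 = 1446 N·m counterclockwise.
Net load moment about support B = 2547 N·m counterclockwise.
Reaction R at support A is upward at 1.3 m, arm 5.07 m → moment R × 5.07 clockwise.
For rotational equilibrium, R × 5.07 = 2547, so R = 502 N.

R_A ≈ 502 N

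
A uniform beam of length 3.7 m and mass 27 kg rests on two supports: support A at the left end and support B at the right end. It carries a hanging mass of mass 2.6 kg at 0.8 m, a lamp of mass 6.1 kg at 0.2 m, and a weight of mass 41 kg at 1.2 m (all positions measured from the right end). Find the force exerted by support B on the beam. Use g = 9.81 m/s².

R_B ≈ 481 N

Taking torques about support A:
Beam weight: 27 × 9.81 = 264.9 N down at 1.85 m → arm 1.85 m, τ = 264.9 × 1.85 = 490.1 N·m clockwise.
Hanging mass: 2.6 × 9.81 = 25.51 N down at 0.8 m → arm 2.9 m, τ = 25.51 × 2.9 = 73.98 N·m clockwise.
Lamp: 6.1 × 9.81 = 59.84 N down at 0.2 m → arm 3.5 m, τ = 59.84 × 3.5 = 209.4 N·m clockwise.
Weight: 41 × 9.81 = 402.2 N down at 1.2 m → arm 2.5 m, τ = 402.2 × 2.5 = 1006 N·m clockwise.
Net load moment about support A = 1779 N·m clockwise.
Reaction R at support B is upward at 0 m, arm 3.7 m → moment R × 3.7 counterclockwise.
Setting net torque to zero: R × 3.7 = 1779 → R = 481 N.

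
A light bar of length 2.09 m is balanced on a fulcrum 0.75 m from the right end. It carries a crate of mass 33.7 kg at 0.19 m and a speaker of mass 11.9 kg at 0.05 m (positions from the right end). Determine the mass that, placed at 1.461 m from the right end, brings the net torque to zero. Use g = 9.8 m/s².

m ≈ 38.3 kg

Choose the fulcrum (at 0.75 m from the right end) as the axis so the support reaction has zero arm there.
Crate: 33.7 × 9.8 = 330.3 N down at 0.19 m → arm 0.56 m, τ = 330.3 × 0.56 = 185 N·m clockwise.
Speaker: 11.9 × 9.8 = 116.6 N down at 0.05 m → arm 0.7 m, τ = 116.6 × 0.7 = 81.62 N·m clockwise.
Net moment of known loads = 266.6 N·m clockwise.
An unknown mass m at 1.461 m has arm 0.711 m; its moment is m·g·0.711 counterclockwise.
Setting net torque to zero: m × 9.8 × 0.711 = 266.6 → m = 266.6 / (9.8 × 0.711) = 38.3 kg.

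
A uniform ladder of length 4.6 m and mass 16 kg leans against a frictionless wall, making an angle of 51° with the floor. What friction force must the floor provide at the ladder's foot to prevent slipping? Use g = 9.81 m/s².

f ≈ 63.6 N

Sum moments about the foot of the ladder (the floor normal and friction both act there and drop out).
Ladder weight 16×9.81 = 157 N acts at 2.3 m along the ladder; its horizontal arm is 2.3·cos51° = 1.447 m → τ = 227.2 N·m clockwise.
Wall normal N acts horizontally at the top; its moment arm is the height L sinθ = 4.6·sin51° = 3.575 m, counterclockwise.
For rotational equilibrium, N × 3.575 = 227.2, so N = 63.6 N.
ΣFx = 0: friction at the foot balances the wall's push, so f = N_wall = 63.6 N.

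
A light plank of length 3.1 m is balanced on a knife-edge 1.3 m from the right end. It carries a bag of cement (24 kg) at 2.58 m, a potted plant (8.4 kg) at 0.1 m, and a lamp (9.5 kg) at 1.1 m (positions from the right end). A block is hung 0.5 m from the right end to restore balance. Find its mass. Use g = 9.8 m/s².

m ≈ 23.4 kg

Take moments about the knife-edge (at 1.3 m from the right end).
Bag of cement: 24 × 9.8 = 235.2 N down at 2.58 m → arm 1.28 m, τ = 235.2 × 1.28 = 301.1 N·m counterclockwise.
Potted plant: 8.4 × 9.8 = 82.32 N down at 0.1 m → arm 1.2 m, τ = 82.32 × 1.2 = 98.78 N·m clockwise.
Lamp: 9.5 × 9.8 = 93.1 N down at 1.1 m → arm 0.2 m, τ = 93.1 × 0.2 = 18.62 N·m clockwise.
Net moment of known loads = 183.7 N·m counterclockwise.
An unknown mass m at 0.5 m has arm 0.8 m; its moment is m·g·0.8 clockwise.
Balancing moments: m × 9.8 × 0.8 = 183.7, giving m = 183.7 / (9.8 × 0.8) = 23.4 kg.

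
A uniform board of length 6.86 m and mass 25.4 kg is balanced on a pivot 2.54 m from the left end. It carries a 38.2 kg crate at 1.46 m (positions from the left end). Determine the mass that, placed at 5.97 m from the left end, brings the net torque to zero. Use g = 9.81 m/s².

Sum moments about the pivot (at 2.54 m from the left end) (the support reaction has zero arm there).
Beam weight: 25.4 × 9.81 = 249.2 N down at 3.43 m → arm 0.89 m, τ = 249.2 × 0.89 = 221.8 N·m clockwise.
Crate: 38.2 × 9.81 = 374.7 N down at 1.46 m → arm 1.08 m, τ = 374.7 × 1.08 = 404.7 N·m counterclockwise.
Net moment of known loads = 182.9 N·m counterclockwise.
An unknown mass m at 5.97 m has arm 3.43 m; its moment is m·g·3.43 clockwise.
Setting net torque to zero: m × 9.81 × 3.43 = 182.9 → m = 182.9 / (9.81 × 3.43) = 5.44 kg.

m ≈ 5.44 kg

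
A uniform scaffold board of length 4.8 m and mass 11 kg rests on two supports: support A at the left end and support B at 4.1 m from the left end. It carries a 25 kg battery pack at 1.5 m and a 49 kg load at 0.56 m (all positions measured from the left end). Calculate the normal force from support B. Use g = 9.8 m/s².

Sum moments about support A (its reaction then has zero moment arm).
Beam weight: 11 × 9.8 = 107.8 N down at 2.4 m → arm 2.4 m, τ = 107.8 × 2.4 = 258.7 N·m clockwise.
Battery pack: 25 × 9.8 = 245 N down at 1.5 m → arm 1.5 m, τ = 245 × 1.5 = 367.5 N·m clockwise.
Load: 49 × 9.8 = 480.2 N down at 0.56 m → arm 0.56 m, τ = 480.2 × 0.56 = 268.9 N·m clockwise.
Net load moment about support A = 895.1 N·m clockwise.
Reaction R at support B is upward at 4.1 m, arm 4.1 m → moment R × 4.1 counterclockwise.
Balancing moments: R × 4.1 = 895.1, giving R = 218 N.

R_B ≈ 218 N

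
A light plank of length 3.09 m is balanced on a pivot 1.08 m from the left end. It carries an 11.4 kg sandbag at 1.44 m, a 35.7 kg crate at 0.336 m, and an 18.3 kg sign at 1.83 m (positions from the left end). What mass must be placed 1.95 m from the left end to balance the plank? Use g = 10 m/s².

Taking torques about the pivot (at 1.08 m from the left end):
Sandbag: 11.4 × 10 = 114 N down at 1.44 m → arm 0.36 m, τ = 114 × 0.36 = 41.04 N·m clockwise.
Crate: 35.7 × 10 = 357 N down at 0.336 m → arm 0.744 m, τ = 357 × 0.744 = 265.6 N·m counterclockwise.
Sign: 18.3 × 10 = 183 N down at 1.83 m → arm 0.75 m, τ = 183 × 0.75 = 137.2 N·m clockwise.
Net moment of known loads = 87.36 N·m counterclockwise.
An unknown mass m at 1.95 m has arm 0.87 m; its moment is m·g·0.87 clockwise.
For rotational equilibrium, m × 10 × 0.87 = 87.36, so m = 87.36 / (10 × 0.87) = 10 kg.

m ≈ 10 kg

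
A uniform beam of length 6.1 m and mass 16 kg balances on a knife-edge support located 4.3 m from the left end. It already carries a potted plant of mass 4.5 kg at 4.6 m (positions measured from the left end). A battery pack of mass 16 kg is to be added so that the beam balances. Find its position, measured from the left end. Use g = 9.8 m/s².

x ≈ 5.47 m from the left end

Take moments about the knife-edge support (at 4.3 m from the left end).
Beam weight: 16 × 9.8 = 156.8 N down at 3.05 m → arm 1.25 m, τ = 156.8 × 1.25 = 196 N·m counterclockwise.
Potted plant: 4.5 × 9.8 = 44.1 N down at 4.6 m → arm 0.3 m, τ = 44.1 × 0.3 = 13.23 N·m clockwise.
Net moment of existing loads = 182.8 N·m counterclockwise.
The battery pack weighs 16 × 9.8 = 156.8 N and must supply an equal clockwise moment, so its lever arm about the knife-edge support is 182.8 / 156.8 = 1.17 m.
That puts it at 4.3 + 1.17 = 5.47 m from the left end.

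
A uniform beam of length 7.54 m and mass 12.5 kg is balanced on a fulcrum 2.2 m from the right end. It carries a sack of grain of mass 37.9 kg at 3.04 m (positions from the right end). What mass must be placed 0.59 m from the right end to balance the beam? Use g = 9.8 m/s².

Take moments about the fulcrum (at 2.2 m from the right end).
Beam weight: 12.5 × 9.8 = 122.5 N down at 3.77 m → arm 1.57 m, τ = 122.5 × 1.57 = 192.3 N·m counterclockwise.
Sack of grain: 37.9 × 9.8 = 371.4 N down at 3.04 m → arm 0.84 m, τ = 371.4 × 0.84 = 312 N·m counterclockwise.
Net moment of known loads = 504.3 N·m counterclockwise.
An unknown mass m at 0.59 m has arm 1.61 m; its moment is m·g·1.61 clockwise.
For rotational equilibrium, m × 9.8 × 1.61 = 504.3, so m = 504.3 / (9.8 × 1.61) = 32 kg.

m ≈ 32 kg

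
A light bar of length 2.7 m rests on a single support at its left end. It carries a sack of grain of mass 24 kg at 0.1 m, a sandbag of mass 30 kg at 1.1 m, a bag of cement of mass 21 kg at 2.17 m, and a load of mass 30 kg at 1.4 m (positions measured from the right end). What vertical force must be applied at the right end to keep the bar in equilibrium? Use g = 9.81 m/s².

Taking torques about the left end:
Sack of grain: 24 × 9.81 = 235.4 N down at 0.1 m → arm 2.6 m, τ = 235.4 × 2.6 = 612 N·m clockwise.
Sandbag: 30 × 9.81 = 294.3 N down at 1.1 m → arm 1.6 m, τ = 294.3 × 1.6 = 470.9 N·m clockwise.
Bag of cement: 21 × 9.81 = 206 N down at 2.17 m → arm 0.53 m, τ = 206 × 0.53 = 109.2 N·m clockwise.
Load: 30 × 9.81 = 294.3 N down at 1.4 m → arm 1.3 m, τ = 294.3 × 1.3 = 382.6 N·m clockwise.
Net moment of the loads = 1575 N·m clockwise.
The upward force F acts at the right end, arm 2.7 m, giving F × 2.7 counterclockwise.
Στ = 0 ⇒ F × 2.7 = 1575 ⇒ F = 1575 / 2.7 = 583 N.

F ≈ 583 N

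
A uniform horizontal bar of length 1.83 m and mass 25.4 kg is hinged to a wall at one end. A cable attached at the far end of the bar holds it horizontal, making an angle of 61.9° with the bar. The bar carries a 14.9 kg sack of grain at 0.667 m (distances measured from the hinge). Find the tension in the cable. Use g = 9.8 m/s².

T ≈ 201 N

Choose the hinge as the axis so the unknown hinge reaction has zero arm there.
Beam weight: 25.4 × 9.8 = 248.9 N down at 0.915 m → arm 0.915 m, τ = 248.9 × 0.915 = 227.7 N·m clockwise.
Sack of grain: 14.9 × 9.8 = 146 N down at 0.667 m → arm 0.667 m, τ = 146 × 0.667 = 97.38 N·m clockwise.
Total clockwise load moment = 325.1 N·m.
The cable tension T acts at 1.83 m; only its component perpendicular to the bar, T sinθ, produces torque. sin 61.9° = 0.8821.
Στ = 0 ⇒ T × 1.83 × 0.8821 = 325.1 ⇒ T = 325.1 / 1.614 = 201 N.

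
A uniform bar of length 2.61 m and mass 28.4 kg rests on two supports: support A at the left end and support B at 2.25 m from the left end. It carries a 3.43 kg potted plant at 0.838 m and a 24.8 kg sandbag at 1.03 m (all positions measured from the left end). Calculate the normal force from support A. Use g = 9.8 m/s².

R_A ≈ 270 N

Sum moments about support B (its reaction then has zero moment arm).
Beam weight: 28.4 × 9.8 = 278.3 N down at 1.305 m → arm 0.945 m, τ = 278.3 × 0.945 = 263 N·m counterclockwise.
Potted plant: 3.43 × 9.8 = 33.61 N down at 0.838 m → arm 1.412 m, τ = 33.61 × 1.412 = 47.46 N·m counterclockwise.
Sandbag: 24.8 × 9.8 = 243 N down at 1.03 m → arm 1.22 m, τ = 243 × 1.22 = 296.5 N·m counterclockwise.
Net load moment about support B = 607 N·m counterclockwise.
Reaction R at support A is upward at 0 m, arm 2.25 m → moment R × 2.25 clockwise.
Setting net torque to zero: R × 2.25 = 607 → R = 270 N.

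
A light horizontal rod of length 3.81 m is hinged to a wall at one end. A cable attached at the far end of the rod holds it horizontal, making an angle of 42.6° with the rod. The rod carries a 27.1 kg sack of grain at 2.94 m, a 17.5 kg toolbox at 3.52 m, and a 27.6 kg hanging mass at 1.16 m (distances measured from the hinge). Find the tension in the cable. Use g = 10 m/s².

Sum moments about the hinge (the unknown hinge reaction has zero arm there).
Sack of grain: 27.1 × 10 = 271 N down at 2.94 m → arm 2.94 m, τ = 271 × 2.94 = 796.7 N·m clockwise.
Toolbox: 17.5 × 10 = 175 N down at 3.52 m → arm 3.52 m, τ = 175 × 3.52 = 616 N·m clockwise.
Hanging mass: 27.6 × 10 = 276 N down at 1.16 m → arm 1.16 m, τ = 276 × 1.16 = 320.2 N·m clockwise.
Total clockwise load moment = 1733 N·m.
The cable tension T acts at 3.81 m; only its component perpendicular to the rod, T sinθ, produces torque. sin 42.6° = 0.6769.
Balancing moments: T × 3.81 × 0.6769 = 1733, giving T = 1733 / 2.579 = 672 N.

T ≈ 672 N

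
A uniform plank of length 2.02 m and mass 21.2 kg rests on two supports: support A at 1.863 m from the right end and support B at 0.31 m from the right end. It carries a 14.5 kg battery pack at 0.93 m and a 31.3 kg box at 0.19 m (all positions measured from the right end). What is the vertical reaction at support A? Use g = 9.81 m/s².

Taking torques about support B:
Beam weight: 21.2 × 9.81 = 208 N down at 1.01 m → arm 0.7 m, τ = 208 × 0.7 = 145.6 N·m counterclockwise.
Battery pack: 14.5 × 9.81 = 142.2 N down at 0.93 m → arm 0.62 m, τ = 142.2 × 0.62 = 88.16 N·m counterclockwise.
Box: 31.3 × 9.81 = 307.1 N down at 0.19 m → arm 0.12 m, τ = 307.1 × 0.12 = 36.85 N·m clockwise.
Net load moment about support B = 196.9 N·m counterclockwise.
Reaction R at support A is upward at 1.863 m, arm 1.553 m → moment R × 1.553 clockwise.
Στ = 0 ⇒ R × 1.553 = 196.9 ⇒ R = 127 N.

R_A ≈ 127 N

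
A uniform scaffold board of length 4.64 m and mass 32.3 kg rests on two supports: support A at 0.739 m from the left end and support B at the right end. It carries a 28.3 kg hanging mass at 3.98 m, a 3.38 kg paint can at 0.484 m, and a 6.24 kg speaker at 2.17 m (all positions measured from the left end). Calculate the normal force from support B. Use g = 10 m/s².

R_B ≈ 387 N

Choose support A as the axis so its reaction then has zero moment arm.
Beam weight: 32.3 × 10 = 323 N down at 2.32 m → arm 1.581 m, τ = 323 × 1.581 = 510.7 N·m clockwise.
Hanging mass: 28.3 × 10 = 283 N down at 3.98 m → arm 3.241 m, τ = 283 × 3.241 = 917.2 N·m clockwise.
Paint can: 3.38 × 10 = 33.8 N down at 0.484 m → arm 0.255 m, τ = 33.8 × 0.255 = 8.619 N·m counterclockwise.
Speaker: 6.24 × 10 = 62.4 N down at 2.17 m → arm 1.431 m, τ = 62.4 × 1.431 = 89.29 N·m clockwise.
Net load moment about support A = 1509 N·m clockwise.
Reaction R at support B is upward at 4.64 m, arm 3.901 m → moment R × 3.901 counterclockwise.
Στ = 0 ⇒ R × 3.901 = 1509 ⇒ R = 387 N.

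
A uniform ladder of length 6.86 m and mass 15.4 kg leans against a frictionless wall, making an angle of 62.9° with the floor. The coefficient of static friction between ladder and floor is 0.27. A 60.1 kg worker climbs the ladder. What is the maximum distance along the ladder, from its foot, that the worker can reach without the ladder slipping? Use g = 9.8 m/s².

d ≈ 3.67 m

Taking torques about the foot of the ladder:
Ladder weight 15.4×9.8 = 150.9 N acts at 3.43 m along the ladder; its horizontal arm is 3.43·cos62.9° = 1.563 m → τ = 235.9 N·m clockwise.
Worker weight 60.1×9.8 = 589 N at distance d → arm d·cos62.9° → τ = 589·d·0.4555 clockwise.
Wall normal N at the top has arm L sinθ = 6.107 m counterclockwise, so Στ = 0 gives N·6.107 = 235.9 + 268.3·d.
ΣFy = 0 ⇒ N_floor = 739.9 N, so the maximum friction is μ_s·N_floor = 0.27×739.9 = 199.8 N. ΣFx = 0 ⇒ N_wall = f, so at the slipping point N = 199.8 N.
Substituting: 199.8×6.107 = 235.9 + 268.3·d ⇒ d = (1220 − 235.9) / 268.3 = 3.67 m.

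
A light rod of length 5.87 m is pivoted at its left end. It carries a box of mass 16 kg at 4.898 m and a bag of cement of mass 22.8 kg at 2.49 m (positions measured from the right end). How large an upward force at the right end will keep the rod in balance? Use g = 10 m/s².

About the left end:
Box: 16 × 10 = 160 N down at 4.898 m → arm 0.972 m, τ = 160 × 0.972 = 155.5 N·m clockwise.
Bag of cement: 22.8 × 10 = 228 N down at 2.49 m → arm 3.38 m, τ = 228 × 3.38 = 770.6 N·m clockwise.
Net moment of the loads = 926.1 N·m clockwise.
The upward force F acts at the right end, arm 5.87 m, giving F × 5.87 counterclockwise.
Setting net torque to zero: F × 5.87 = 926.1 → F = 926.1 / 5.87 = 158 N.

F ≈ 158 N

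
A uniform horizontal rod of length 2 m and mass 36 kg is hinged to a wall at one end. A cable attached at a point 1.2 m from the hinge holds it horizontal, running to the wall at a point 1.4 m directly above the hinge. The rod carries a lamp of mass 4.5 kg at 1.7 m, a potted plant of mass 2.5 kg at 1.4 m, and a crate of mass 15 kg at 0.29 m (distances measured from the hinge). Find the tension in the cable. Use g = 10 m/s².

T ≈ 565 N

Choose the hinge as the axis so the unknown hinge reaction has zero arm there.
Beam weight: 36 × 10 = 360 N down at 1 m → arm 1 m, τ = 360 × 1 = 360 N·m clockwise.
Lamp: 4.5 × 10 = 45 N down at 1.7 m → arm 1.7 m, τ = 45 × 1.7 = 76.5 N·m clockwise.
Potted plant: 2.5 × 10 = 25 N down at 1.4 m → arm 1.4 m, τ = 25 × 1.4 = 35 N·m clockwise.
Crate: 15 × 10 = 150 N down at 0.29 m → arm 0.29 m, τ = 150 × 0.29 = 43.5 N·m clockwise.
Total clockwise load moment = 515 N·m.
The cable tension T acts at 1.2 m; only its component perpendicular to the rod, T sinθ, produces torque. sinθ = h/√(h²+d²) = 1.4/√(1.4²+1.2²) = 0.7593.
Setting net torque to zero: T × 1.2 × 0.7593 = 515 → T = 515 / 0.9112 = 565 N.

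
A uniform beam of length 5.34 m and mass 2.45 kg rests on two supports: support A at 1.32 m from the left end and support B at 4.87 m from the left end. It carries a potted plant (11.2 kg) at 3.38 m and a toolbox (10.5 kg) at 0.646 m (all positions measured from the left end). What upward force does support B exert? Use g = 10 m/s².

R_B ≈ 54.4 N

Choose support A as the axis so its reaction then has zero moment arm.
Beam weight: 2.45 × 10 = 24.5 N down at 2.67 m → arm 1.35 m, τ = 24.5 × 1.35 = 33.08 N·m clockwise.
Potted plant: 11.2 × 10 = 112 N down at 3.38 m → arm 2.06 m, τ = 112 × 2.06 = 230.7 N·m clockwise.
Toolbox: 10.5 × 10 = 105 N down at 0.646 m → arm 0.674 m, τ = 105 × 0.674 = 70.77 N·m counterclockwise.
Net load moment about support A = 193 N·m clockwise.
Reaction R at support B is upward at 4.87 m, arm 3.55 m → moment R × 3.55 counterclockwise.
Setting net torque to zero: R × 3.55 = 193 → R = 54.4 N.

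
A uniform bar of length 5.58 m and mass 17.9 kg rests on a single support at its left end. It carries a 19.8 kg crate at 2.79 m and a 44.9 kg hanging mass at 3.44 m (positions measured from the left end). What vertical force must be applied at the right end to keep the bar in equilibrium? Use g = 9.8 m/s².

Sum moments about the left end (the unknown pivot reaction has zero arm there).
Beam weight: 17.9 × 9.8 = 175.4 N down at 2.79 m → arm 2.79 m, τ = 175.4 × 2.79 = 489.4 N·m clockwise.
Crate: 19.8 × 9.8 = 194 N down at 2.79 m → arm 2.79 m, τ = 194 × 2.79 = 541.3 N·m clockwise.
Hanging mass: 44.9 × 9.8 = 440 N down at 3.44 m → arm 3.44 m, τ = 440 × 3.44 = 1514 N·m clockwise.
Net moment of the loads = 2545 N·m clockwise.
The upward force F acts at the right end, arm 5.58 m, giving F × 5.58 counterclockwise.
Στ = 0 ⇒ F × 5.58 = 2545 ⇒ F = 2545 / 5.58 = 456 N.

F ≈ 456 N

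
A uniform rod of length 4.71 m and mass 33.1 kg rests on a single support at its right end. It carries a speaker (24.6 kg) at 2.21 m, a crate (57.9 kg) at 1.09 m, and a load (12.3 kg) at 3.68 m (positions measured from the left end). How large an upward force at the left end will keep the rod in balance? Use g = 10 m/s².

F ≈ 768 N

Sum moments about the right end (the unknown pivot reaction has zero arm there).
Beam weight: 33.1 × 10 = 331 N down at 2.355 m → arm 2.355 m, τ = 331 × 2.355 = 779.5 N·m counterclockwise.
Speaker: 24.6 × 10 = 246 N down at 2.21 m → arm 2.5 m, τ = 246 × 2.5 = 615 N·m counterclockwise.
Crate: 57.9 × 10 = 579 N down at 1.09 m → arm 3.62 m, τ = 579 × 3.62 = 2096 N·m counterclockwise.
Load: 12.3 × 10 = 123 N down at 3.68 m → arm 1.03 m, τ = 123 × 1.03 = 126.7 N·m counterclockwise.
Net moment of the loads = 3617 N·m counterclockwise.
The upward force F acts at the left end, arm 4.71 m, giving F × 4.71 clockwise.
Balancing moments: F × 4.71 = 3617, giving F = 3617 / 4.71 = 768 N.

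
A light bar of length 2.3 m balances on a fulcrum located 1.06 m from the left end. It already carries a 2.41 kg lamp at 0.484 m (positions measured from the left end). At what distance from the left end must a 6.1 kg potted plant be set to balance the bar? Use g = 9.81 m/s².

Take moments about the fulcrum (at 1.06 m from the left end).
Lamp: 2.41 × 9.81 = 23.64 N down at 0.484 m → arm 0.576 m, τ = 23.64 × 0.576 = 13.62 N·m counterclockwise.
Net moment of existing loads = 13.62 N·m counterclockwise.
The potted plant weighs 6.1 × 9.81 = 59.84 N and must supply an equal clockwise moment, so its lever arm about the fulcrum is 13.62 / 59.84 = 0.228 m.
That puts it at 1.06 + 0.228 = 1.29 m from the left end.

x ≈ 1.29 m from the left end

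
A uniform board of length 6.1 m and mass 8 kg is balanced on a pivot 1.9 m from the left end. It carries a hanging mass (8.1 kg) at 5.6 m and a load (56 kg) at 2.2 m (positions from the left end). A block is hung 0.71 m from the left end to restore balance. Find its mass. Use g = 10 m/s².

Sum moments about the pivot (at 1.9 m from the left end) (the support reaction has zero arm there).
Beam weight: 8 × 10 = 80 N down at 3.05 m → arm 1.15 m, τ = 80 × 1.15 = 92 N·m clockwise.
Hanging mass: 8.1 × 10 = 81 N down at 5.6 m → arm 3.7 m, τ = 81 × 3.7 = 299.7 N·m clockwise.
Load: 56 × 10 = 560 N down at 2.2 m → arm 0.3 m, τ = 560 × 0.3 = 168 N·m clockwise.
Net moment of known loads = 559.7 N·m clockwise.
An unknown mass m at 0.71 m has arm 1.19 m; its moment is m·g·1.19 counterclockwise.
Setting net torque to zero: m × 10 × 1.19 = 559.7 → m = 559.7 / (10 × 1.19) = 47 kg.

m ≈ 47 kg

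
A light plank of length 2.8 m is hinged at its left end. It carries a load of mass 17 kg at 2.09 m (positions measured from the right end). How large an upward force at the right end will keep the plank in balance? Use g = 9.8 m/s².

Choose the left end as the axis so the unknown pivot reaction has zero arm there.
Load: 17 × 9.8 = 166.6 N down at 2.09 m → arm 0.71 m, τ = 166.6 × 0.71 = 118.3 N·m clockwise.
Net moment of the loads = 118.3 N·m clockwise.
The upward force F acts at the right end, arm 2.8 m, giving F × 2.8 counterclockwise.
For rotational equilibrium, F × 2.8 = 118.3, so F = 118.3 / 2.8 = 42.2 N.

F ≈ 42.2 N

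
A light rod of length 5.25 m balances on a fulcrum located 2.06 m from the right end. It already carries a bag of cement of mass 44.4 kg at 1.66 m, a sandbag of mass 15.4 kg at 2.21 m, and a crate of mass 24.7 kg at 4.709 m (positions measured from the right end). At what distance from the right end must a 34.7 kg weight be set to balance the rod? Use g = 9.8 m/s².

x ≈ 0.62 m from the right end

Sum moments about the fulcrum (at 2.06 m from the right end) (the support reaction has zero arm there).
Bag of cement: 44.4 × 9.8 = 435.1 N down at 1.66 m → arm 0.4 m, τ = 435.1 × 0.4 = 174 N·m clockwise.
Sandbag: 15.4 × 9.8 = 150.9 N down at 2.21 m → arm 0.15 m, τ = 150.9 × 0.15 = 22.64 N·m counterclockwise.
Crate: 24.7 × 9.8 = 242.1 N down at 4.709 m → arm 2.649 m, τ = 242.1 × 2.649 = 641.3 N·m counterclockwise.
Net moment of existing loads = 489.9 N·m counterclockwise.
The weight weighs 34.7 × 9.8 = 340.1 N and must supply an equal clockwise moment, so its lever arm about the fulcrum is 489.9 / 340.1 = 1.44 m.
That puts it at 2.06 − 1.44 = 0.62 m from the right end.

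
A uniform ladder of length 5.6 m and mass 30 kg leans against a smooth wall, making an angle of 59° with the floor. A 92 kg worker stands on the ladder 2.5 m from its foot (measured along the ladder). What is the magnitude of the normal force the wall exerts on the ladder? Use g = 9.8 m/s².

Choose the foot of the ladder as the axis so the floor normal and friction both act there and drop out.
Ladder weight 30×9.8 = 294 N acts at 2.8 m along the ladder; its horizontal arm is 2.8·cos59° = 1.442 m → τ = 423.9 N·m clockwise.
Worker: 92×9.8 = 901.6 N at 2.5 m → arm 1.288 m → τ = 1161 N·m clockwise.
Wall normal N acts horizontally at the top; its moment arm is the height L sinθ = 5.6·sin59° = 4.8 m, counterclockwise.
For rotational equilibrium, N × 4.8 = 1585, so N = 330 N.

N_wall ≈ 330 N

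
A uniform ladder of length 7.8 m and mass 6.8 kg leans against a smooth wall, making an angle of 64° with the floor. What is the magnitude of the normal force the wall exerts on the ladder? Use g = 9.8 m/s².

N_wall ≈ 16.3 N

Taking torques about the foot of the ladder:
Ladder weight 6.8×9.8 = 66.64 N acts at 3.9 m along the ladder; its horizontal arm is 3.9·cos64° = 1.71 m → τ = 114 N·m clockwise.
Wall normal N acts horizontally at the top; its moment arm is the height L sinθ = 7.8·sin64° = 7.011 m, counterclockwise.
For rotational equilibrium, N × 7.011 = 114, so N = 16.3 N.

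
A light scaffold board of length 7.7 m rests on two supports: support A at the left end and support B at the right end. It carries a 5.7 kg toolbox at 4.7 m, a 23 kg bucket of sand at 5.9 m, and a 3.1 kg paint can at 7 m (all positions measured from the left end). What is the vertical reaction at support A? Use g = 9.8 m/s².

Take moments about support B.
Toolbox: 5.7 × 9.8 = 55.86 N down at 4.7 m → arm 3 m, τ = 55.86 × 3 = 167.6 N·m counterclockwise.
Bucket of sand: 23 × 9.8 = 225.4 N down at 5.9 m → arm 1.8 m, τ = 225.4 × 1.8 = 405.7 N·m counterclockwise.
Paint can: 3.1 × 9.8 = 30.38 N down at 7 m → arm 0.7 m, τ = 30.38 × 0.7 = 21.27 N·m counterclockwise.
Net load moment about support B = 594.6 N·m counterclockwise.
Reaction R at support A is upward at 0 m, arm 7.7 m → moment R × 7.7 clockwise.
Setting net torque to zero: R × 7.7 = 594.6 → R = 77.2 N.

R_A ≈ 77.2 N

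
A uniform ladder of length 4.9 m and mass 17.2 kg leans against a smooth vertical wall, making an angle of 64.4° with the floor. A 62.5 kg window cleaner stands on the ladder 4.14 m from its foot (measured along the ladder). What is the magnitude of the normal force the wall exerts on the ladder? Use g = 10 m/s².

Taking torques about the foot of the ladder:
Ladder weight 17.2×10 = 172 N acts at 2.45 m along the ladder; its horizontal arm is 2.45·cos64.4° = 1.059 m → τ = 182.1 N·m clockwise.
Window cleaner: 62.5×10 = 625 N at 4.14 m → arm 1.789 m → τ = 1118 N·m clockwise.
Wall normal N acts horizontally at the top; its moment arm is the height L sinθ = 4.9·sin64.4° = 4.419 m, counterclockwise.
Setting net torque to zero: N × 4.419 = 1300 → N = 294 N.

N_wall ≈ 294 N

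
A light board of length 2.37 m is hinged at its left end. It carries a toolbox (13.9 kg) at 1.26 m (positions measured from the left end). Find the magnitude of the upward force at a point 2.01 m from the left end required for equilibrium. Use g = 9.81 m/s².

Take moments about the left end.
Toolbox: 13.9 × 9.81 = 136.4 N down at 1.26 m → arm 1.26 m, τ = 136.4 × 1.26 = 171.9 N·m clockwise.
Net moment of the loads = 171.9 N·m clockwise.
The upward force F acts at a point 2.01 m from the left end, arm 2.01 m, giving F × 2.01 counterclockwise.
Balancing moments: F × 2.01 = 171.9, giving F = 171.9 / 2.01 = 85.5 N.

F ≈ 85.5 N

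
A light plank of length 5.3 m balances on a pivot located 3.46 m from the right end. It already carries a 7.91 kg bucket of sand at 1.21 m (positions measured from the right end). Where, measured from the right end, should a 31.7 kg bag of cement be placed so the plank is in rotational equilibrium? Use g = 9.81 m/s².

Taking torques about the pivot (at 3.46 m from the right end):
Bucket of sand: 7.91 × 9.81 = 77.6 N down at 1.21 m → arm 2.25 m, τ = 77.6 × 2.25 = 174.6 N·m clockwise.
Net moment of existing loads = 174.6 N·m clockwise.
The bag of cement weighs 31.7 × 9.81 = 311 N and must supply an equal counterclockwise moment, so its lever arm about the pivot is 174.6 / 311 = 0.561 m.
That puts it at 3.46 + 0.561 = 4.02 m from the right end.

x ≈ 4.02 m from the right end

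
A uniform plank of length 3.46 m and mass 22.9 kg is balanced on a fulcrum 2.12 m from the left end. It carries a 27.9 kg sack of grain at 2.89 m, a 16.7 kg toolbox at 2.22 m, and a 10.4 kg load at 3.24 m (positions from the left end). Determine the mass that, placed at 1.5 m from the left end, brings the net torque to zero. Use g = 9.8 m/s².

Choose the fulcrum (at 2.12 m from the left end) as the axis so the support reaction has zero arm there.
Beam weight: 22.9 × 9.8 = 224.4 N down at 1.73 m → arm 0.39 m, τ = 224.4 × 0.39 = 87.52 N·m counterclockwise.
Sack of grain: 27.9 × 9.8 = 273.4 N down at 2.89 m → arm 0.77 m, τ = 273.4 × 0.77 = 210.5 N·m clockwise.
Toolbox: 16.7 × 9.8 = 163.7 N down at 2.22 m → arm 0.1 m, τ = 163.7 × 0.1 = 16.37 N·m clockwise.
Load: 10.4 × 9.8 = 101.9 N down at 3.24 m → arm 1.12 m, τ = 101.9 × 1.12 = 114.1 N·m clockwise.
Net moment of known loads = 253.4 N·m clockwise.
An unknown mass m at 1.5 m has arm 0.62 m; its moment is m·g·0.62 counterclockwise.
Setting net torque to zero: m × 9.8 × 0.62 = 253.4 → m = 253.4 / (9.8 × 0.62) = 41.7 kg.

m ≈ 41.7 kg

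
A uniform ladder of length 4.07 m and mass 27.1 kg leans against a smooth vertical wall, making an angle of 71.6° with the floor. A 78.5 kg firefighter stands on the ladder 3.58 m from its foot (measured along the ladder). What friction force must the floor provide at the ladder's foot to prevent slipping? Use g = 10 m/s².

Sum moments about the foot of the ladder (the floor normal and friction both act there and drop out).
Ladder weight 27.1×10 = 271 N acts at 2.035 m along the ladder; its horizontal arm is 2.035·cos71.6° = 0.6423 m → τ = 174.1 N·m clockwise.
Firefighter: 78.5×10 = 785 N at 3.58 m → arm 1.13 m → τ = 887 N·m clockwise.
Wall normal N acts horizontally at the top; its moment arm is the height L sinθ = 4.07·sin71.6° = 3.862 m, counterclockwise.
Balancing moments: N × 3.862 = 1061, giving N = 275 N.
ΣFx = 0: friction at the foot balances the wall's push, so f = N_wall = 275 N.

f ≈ 275 N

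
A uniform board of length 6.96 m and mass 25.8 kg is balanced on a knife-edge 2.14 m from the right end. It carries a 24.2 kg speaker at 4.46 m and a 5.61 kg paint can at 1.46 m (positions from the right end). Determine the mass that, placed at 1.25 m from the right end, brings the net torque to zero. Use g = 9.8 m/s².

Choose the knife-edge (at 2.14 m from the right end) as the axis so the support reaction has zero arm there.
Beam weight: 25.8 × 9.8 = 252.8 N down at 3.48 m → arm 1.34 m, τ = 252.8 × 1.34 = 338.8 N·m counterclockwise.
Speaker: 24.2 × 9.8 = 237.2 N down at 4.46 m → arm 2.32 m, τ = 237.2 × 2.32 = 550.3 N·m counterclockwise.
Paint can: 5.61 × 9.8 = 54.98 N down at 1.46 m → arm 0.68 m, τ = 54.98 × 0.68 = 37.39 N·m clockwise.
Net moment of known loads = 851.7 N·m counterclockwise.
An unknown mass m at 1.25 m has arm 0.89 m; its moment is m·g·0.89 clockwise.
For rotational equilibrium, m × 9.8 × 0.89 = 851.7, so m = 851.7 / (9.8 × 0.89) = 97.6 kg.

m ≈ 97.6 kg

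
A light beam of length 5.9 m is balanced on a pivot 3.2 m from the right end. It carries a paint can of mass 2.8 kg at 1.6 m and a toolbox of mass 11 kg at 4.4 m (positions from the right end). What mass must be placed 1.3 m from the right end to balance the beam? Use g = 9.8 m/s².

Sum moments about the pivot (at 3.2 m from the right end) (the support reaction has zero arm there).
Paint can: 2.8 × 9.8 = 27.44 N down at 1.6 m → arm 1.6 m, τ = 27.44 × 1.6 = 43.9 N·m clockwise.
Toolbox: 11 × 9.8 = 107.8 N down at 4.4 m → arm 1.2 m, τ = 107.8 × 1.2 = 129.4 N·m counterclockwise.
Net moment of known loads = 85.5 N·m counterclockwise.
An unknown mass m at 1.3 m has arm 1.9 m; its moment is m·g·1.9 clockwise.
Στ = 0 ⇒ m × 9.8 × 1.9 = 85.5 ⇒ m = 85.5 / (9.8 × 1.9) = 4.59 kg.

m ≈ 4.59 kg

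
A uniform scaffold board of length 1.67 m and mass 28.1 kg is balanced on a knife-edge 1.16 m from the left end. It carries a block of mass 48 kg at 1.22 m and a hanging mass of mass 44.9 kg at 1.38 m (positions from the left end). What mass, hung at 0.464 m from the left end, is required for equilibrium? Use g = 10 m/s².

m ≈ 5.21 kg

Taking torques about the knife-edge (at 1.16 m from the left end):
Beam weight: 28.1 × 10 = 281 N down at 0.835 m → arm 0.325 m, τ = 281 × 0.325 = 91.33 N·m counterclockwise.
Block: 48 × 10 = 480 N down at 1.22 m → arm 0.06 m, τ = 480 × 0.06 = 28.8 N·m clockwise.
Hanging mass: 44.9 × 10 = 449 N down at 1.38 m → arm 0.22 m, τ = 449 × 0.22 = 98.78 N·m clockwise.
Net moment of known loads = 36.25 N·m clockwise.
An unknown mass m at 0.464 m has arm 0.696 m; its moment is m·g·0.696 counterclockwise.
Στ = 0 ⇒ m × 10 × 0.696 = 36.25 ⇒ m = 36.25 / (10 × 0.696) = 5.21 kg.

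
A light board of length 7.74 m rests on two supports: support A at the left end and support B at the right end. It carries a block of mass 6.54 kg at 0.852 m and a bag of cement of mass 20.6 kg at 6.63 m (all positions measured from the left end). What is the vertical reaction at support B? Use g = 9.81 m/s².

R_B ≈ 180 N

About support A:
Block: 6.54 × 9.81 = 64.16 N down at 0.852 m → arm 0.852 m, τ = 64.16 × 0.852 = 54.66 N·m clockwise.
Bag of cement: 20.6 × 9.81 = 202.1 N down at 6.63 m → arm 6.63 m, τ = 202.1 × 6.63 = 1340 N·m clockwise.
Net load moment about support A = 1395 N·m clockwise.
Reaction R at support B is upward at 7.74 m, arm 7.74 m → moment R × 7.74 counterclockwise.
Balancing moments: R × 7.74 = 1395, giving R = 180 N.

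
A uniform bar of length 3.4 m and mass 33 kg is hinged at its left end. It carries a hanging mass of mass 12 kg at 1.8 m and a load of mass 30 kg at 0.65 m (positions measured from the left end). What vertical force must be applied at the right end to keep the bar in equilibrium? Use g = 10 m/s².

Take moments about the left end.
Beam weight: 33 × 10 = 330 N down at 1.7 m → arm 1.7 m, τ = 330 × 1.7 = 561 N·m clockwise.
Hanging mass: 12 × 10 = 120 N down at 1.8 m → arm 1.8 m, τ = 120 × 1.8 = 216 N·m clockwise.
Load: 30 × 10 = 300 N down at 0.65 m → arm 0.65 m, τ = 300 × 0.65 = 195 N·m clockwise.
Net moment of the loads = 972 N·m clockwise.
The upward force F acts at the right end, arm 3.4 m, giving F × 3.4 counterclockwise.
Στ = 0 ⇒ F × 3.4 = 972 ⇒ F = 972 / 3.4 = 286 N.

F ≈ 286 N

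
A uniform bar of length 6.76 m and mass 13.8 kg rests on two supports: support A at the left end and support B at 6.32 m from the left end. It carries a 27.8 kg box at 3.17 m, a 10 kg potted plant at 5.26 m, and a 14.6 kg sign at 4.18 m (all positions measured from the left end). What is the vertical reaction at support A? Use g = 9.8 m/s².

Choose support B as the axis so its reaction then has zero moment arm.
Beam weight: 13.8 × 9.8 = 135.2 N down at 3.38 m → arm 2.94 m, τ = 135.2 × 2.94 = 397.5 N·m counterclockwise.
Box: 27.8 × 9.8 = 272.4 N down at 3.17 m → arm 3.15 m, τ = 272.4 × 3.15 = 858.1 N·m counterclockwise.
Potted plant: 10 × 9.8 = 98 N down at 5.26 m → arm 1.06 m, τ = 98 × 1.06 = 103.9 N·m counterclockwise.
Sign: 14.6 × 9.8 = 143.1 N down at 4.18 m → arm 2.14 m, τ = 143.1 × 2.14 = 306.2 N·m counterclockwise.
Net load moment about support B = 1666 N·m counterclockwise.
Reaction R at support A is upward at 0 m, arm 6.32 m → moment R × 6.32 clockwise.
Στ = 0 ⇒ R × 6.32 = 1666 ⇒ R = 264 N.

R_A ≈ 264 N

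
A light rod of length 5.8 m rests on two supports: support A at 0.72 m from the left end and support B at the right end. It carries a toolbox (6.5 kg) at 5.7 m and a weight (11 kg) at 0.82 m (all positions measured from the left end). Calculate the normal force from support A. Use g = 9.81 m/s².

R_A ≈ 107 N

Choose support B as the axis so its reaction then has zero moment arm.
Toolbox: 6.5 × 9.81 = 63.77 N down at 5.7 m → arm 0.1 m, τ = 63.77 × 0.1 = 6.377 N·m counterclockwise.
Weight: 11 × 9.81 = 107.9 N down at 0.82 m → arm 4.98 m, τ = 107.9 × 4.98 = 537.3 N·m counterclockwise.
Net load moment about support B = 543.7 N·m counterclockwise.
Reaction R at support A is upward at 0.72 m, arm 5.08 m → moment R × 5.08 clockwise.
Setting net torque to zero: R × 5.08 = 543.7 → R = 107 N.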